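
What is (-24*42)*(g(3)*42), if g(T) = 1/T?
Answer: -14112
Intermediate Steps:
(-24*42)*(g(3)*42) = (-24*42)*(42/3) = -336*42 = -1008*14 = -14112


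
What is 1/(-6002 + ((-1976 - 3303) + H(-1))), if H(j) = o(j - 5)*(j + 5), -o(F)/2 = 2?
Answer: -1/11297 ≈ -8.8519e-5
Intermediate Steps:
o(F) = -4 (o(F) = -2*2 = -4)
H(j) = -20 - 4*j (H(j) = -4*(j + 5) = -4*(5 + j) = -20 - 4*j)
1/(-6002 + ((-1976 - 3303) + H(-1))) = 1/(-6002 + ((-1976 - 3303) + (-20 - 4*(-1)))) = 1/(-6002 + (-5279 + (-20 + 4))) = 1/(-6002 + (-5279 - 16)) = 1/(-6002 - 5295) = 1/(-11297) = -1/11297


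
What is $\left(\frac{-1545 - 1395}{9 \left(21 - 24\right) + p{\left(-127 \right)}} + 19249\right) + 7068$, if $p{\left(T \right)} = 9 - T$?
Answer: $\frac{2865613}{109} \approx 26290.0$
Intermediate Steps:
$\left(\frac{-1545 - 1395}{9 \left(21 - 24\right) + p{\left(-127 \right)}} + 19249\right) + 7068 = \left(\frac{-1545 - 1395}{9 \left(21 - 24\right) + \left(9 - -127\right)} + 19249\right) + 7068 = \left(- \frac{2940}{9 \left(-3\right) + \left(9 + 127\right)} + 19249\right) + 7068 = \left(- \frac{2940}{-27 + 136} + 19249\right) + 7068 = \left(- \frac{2940}{109} + 19249\right) + 7068 = \frac{2095201}{109} + 7068 = \frac{2865613}{109}$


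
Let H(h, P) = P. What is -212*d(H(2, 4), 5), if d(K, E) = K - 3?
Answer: -212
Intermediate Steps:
d(K, E) = -3 + K
-212*d(H(2, 4), 5) = -212*(-3 + 4) = -212*1 = -212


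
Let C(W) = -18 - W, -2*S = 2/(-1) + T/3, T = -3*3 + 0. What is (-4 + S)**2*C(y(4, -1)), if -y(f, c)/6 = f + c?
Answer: 0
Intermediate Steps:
y(f, c) = -6*c - 6*f (y(f, c) = -6*(f + c) = -6*(c + f) = -6*c - 6*f)
T = -9 (T = -9 + 0 = -9)
S = 5/2 (S = -(2/(-1) - 9/3)/2 = -(2*(-1) - 9*1/3)/2 = -(-2 - 3)/2 = -1/2*(-5) = 5/2 ≈ 2.5000)
(-4 + S)**2*C(y(4, -1)) = (-4 + 5/2)**2*(-18 - (-6*(-1) - 6*4)) = (-3/2)**2*(-18 - (6 - 24)) = 9*(-18 - 1*(-18))/4 = 9*(-18 + 18)/4 = (9/4)*0 = 0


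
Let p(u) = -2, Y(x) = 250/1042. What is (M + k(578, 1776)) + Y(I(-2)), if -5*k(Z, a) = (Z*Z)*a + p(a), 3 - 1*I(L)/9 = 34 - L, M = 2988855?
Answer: -301340619922/2605 ≈ -1.1568e+8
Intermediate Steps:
I(L) = -279 + 9*L (I(L) = 27 - 9*(34 - L) = 27 + (-306 + 9*L) = -279 + 9*L)
Y(x) = 125/521 (Y(x) = 250*(1/1042) = 125/521)
k(Z, a) = ⅖ - a*Z²/5 (k(Z, a) = -((Z*Z)*a - 2)/5 = -(Z²*a - 2)/5 = -(a*Z² - 2)/5 = -(-2 + a*Z²)/5 = ⅖ - a*Z²/5)
(M + k(578, 1776)) + Y(I(-2)) = (2988855 + (⅖ - ⅕*1776*578²)) + 125/521 = (2988855 + (⅖ - ⅕*1776*334084)) + 125/521 = (2988855 + (⅖ - 593333184/5)) + 125/521 = (2988855 - 593333182/5) + 125/521 = -578388907/5 + 125/521 = -301340619922/2605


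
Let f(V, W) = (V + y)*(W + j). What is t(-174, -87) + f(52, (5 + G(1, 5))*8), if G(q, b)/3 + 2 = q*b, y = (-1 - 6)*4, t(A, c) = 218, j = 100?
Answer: 5306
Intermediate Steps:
y = -28 (y = -7*4 = -28)
G(q, b) = -6 + 3*b*q (G(q, b) = -6 + 3*(q*b) = -6 + 3*(b*q) = -6 + 3*b*q)
f(V, W) = (-28 + V)*(100 + W) (f(V, W) = (V - 28)*(W + 100) = (-28 + V)*(100 + W))
t(-174, -87) + f(52, (5 + G(1, 5))*8) = 218 + (-2800 - 28*(5 + (-6 + 3*5*1))*8 + 100*52 + 52*((5 + (-6 + 3*5*1))*8)) = 218 + (-2800 - 28*(5 + (-6 + 15))*8 + 5200 + 52*((5 + (-6 + 15))*8)) = 218 + (-2800 - 28*(5 + 9)*8 + 5200 + 52*((5 + 9)*8)) = 218 + (-2800 - 392*8 + 5200 + 52*(14*8)) = 218 + (-2800 - 28*112 + 5200 + 52*112) = 218 + (-2800 - 3136 + 5200 + 5824) = 218 + 5088 = 5306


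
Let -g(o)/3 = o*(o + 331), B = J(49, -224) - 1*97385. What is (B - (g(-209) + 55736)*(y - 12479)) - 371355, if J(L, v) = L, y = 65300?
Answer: -6984989521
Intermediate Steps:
B = -97336 (B = 49 - 1*97385 = 49 - 97385 = -97336)
g(o) = -3*o*(331 + o) (g(o) = -3*o*(o + 331) = -3*o*(331 + o))
(B - (g(-209) + 55736)*(y - 12479)) - 371355 = (-97336 - (-3*(-209)*(331 - 209) + 55736)*(65300 - 12479)) - 371355 = (-97336 - (-3*(-209)*122 + 55736)*52821) - 371355 = (-97336 - (76494 + 55736)*52821) - 371355 = (-97336 - 132230*52821) - 371355 = (-97336 - 1*6984520830) - 371355 = (-97336 - 6984520830) - 371355 = -6984618166 - 371355 = -6984989521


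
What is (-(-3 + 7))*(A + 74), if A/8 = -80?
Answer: 2264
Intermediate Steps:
A = -640 (A = 8*(-80) = -640)
(-(-3 + 7))*(A + 74) = (-(-3 + 7))*(-640 + 74) = -1*4*(-566) = -4*(-566) = 2264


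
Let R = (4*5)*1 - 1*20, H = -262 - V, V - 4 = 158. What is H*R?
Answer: 0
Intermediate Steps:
V = 162 (V = 4 + 158 = 162)
H = -424 (H = -262 - 1*162 = -262 - 162 = -424)
R = 0 (R = 20*1 - 20 = 20 - 20 = 0)
H*R = -424*0 = 0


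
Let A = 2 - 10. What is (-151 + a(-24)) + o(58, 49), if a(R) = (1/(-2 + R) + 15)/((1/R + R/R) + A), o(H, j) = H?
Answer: -208989/2197 ≈ -95.125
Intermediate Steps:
A = -8
a(R) = (15 + 1/(-2 + R))/(-7 + 1/R) (a(R) = (1/(-2 + R) + 15)/((1/R + R/R) - 8) = (15 + 1/(-2 + R))/((1/R + 1) - 8) = (15 + 1/(-2 + R))/((1 + 1/R) - 8) = (15 + 1/(-2 + R))/(-7 + 1/R))
(-151 + a(-24)) + o(58, 49) = (-151 - 24*(29 - 15*(-24))/(2 - 15*(-24) + 7*(-24)**2)) + 58 = (-151 - 24*(29 + 360)/(2 + 360 + 7*576)) + 58 = (-151 - 24*389/(2 + 360 + 4032)) + 58 = (-151 - 24*389/4394) + 58 = (-151 - 24*1/4394*389) + 58 = (-151 - 4668/2197) + 58 = -336415/2197 + 58 = -208989/2197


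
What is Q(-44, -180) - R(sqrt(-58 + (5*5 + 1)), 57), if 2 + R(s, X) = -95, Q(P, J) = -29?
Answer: 68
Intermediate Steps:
R(s, X) = -97 (R(s, X) = -2 - 95 = -97)
Q(-44, -180) - R(sqrt(-58 + (5*5 + 1)), 57) = -29 - 1*(-97) = -29 + 97 = 68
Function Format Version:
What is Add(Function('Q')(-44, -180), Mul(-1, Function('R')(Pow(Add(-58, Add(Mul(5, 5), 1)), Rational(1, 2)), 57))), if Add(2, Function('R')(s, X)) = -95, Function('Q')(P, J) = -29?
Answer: 68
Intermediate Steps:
Function('R')(s, X) = -97 (Function('R')(s, X) = Add(-2, -95) = -97)
Add(Function('Q')(-44, -180), Mul(-1, Function('R')(Pow(Add(-58, Add(Mul(5, 5), 1)), Rational(1, 2)), 57))) = Add(-29, Mul(-1, -97)) = Add(-29, 97) = 68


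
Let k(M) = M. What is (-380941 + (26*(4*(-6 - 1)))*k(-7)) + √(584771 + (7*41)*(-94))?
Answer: -375845 + 3*√61977 ≈ -3.7510e+5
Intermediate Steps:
(-380941 + (26*(4*(-6 - 1)))*k(-7)) + √(584771 + (7*41)*(-94)) = (-380941 + (26*(4*(-6 - 1)))*(-7)) + √(584771 + (7*41)*(-94)) = (-380941 + (26*(4*(-7)))*(-7)) + √(584771 + 287*(-94)) = (-380941 + (26*(-28))*(-7)) + √(584771 - 26978) = (-380941 - 728*(-7)) + √557793 = (-380941 + 5096) + 3*√61977 = -375845 + 3*√61977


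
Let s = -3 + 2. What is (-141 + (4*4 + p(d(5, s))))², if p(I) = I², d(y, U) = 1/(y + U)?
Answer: 3996001/256 ≈ 15609.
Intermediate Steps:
s = -1
d(y, U) = 1/(U + y)
(-141 + (4*4 + p(d(5, s))))² = (-141 + (4*4 + (1/(-1 + 5))²))² = (-141 + (16 + (1/4)²))² = (-141 + (16 + (¼)²))² = (-141 + (16 + 1/16))² = (-141 + 257/16)² = (-1999/16)² = 3996001/256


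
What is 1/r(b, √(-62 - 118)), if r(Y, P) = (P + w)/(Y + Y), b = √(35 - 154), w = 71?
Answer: 2*√119/(-71*I + 6*√5) ≈ 0.056064 + 0.29669*I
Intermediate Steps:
b = I*√119 (b = √(-119) = I*√119 ≈ 10.909*I)
r(Y, P) = (71 + P)/(2*Y) (r(Y, P) = (P + 71)/(Y + Y) = (71 + P)/((2*Y)) = (71 + P)*(1/(2*Y)) = (71 + P)/(2*Y))
1/r(b, √(-62 - 118)) = 1/((71 + √(-62 - 118))/(2*((I*√119)))) = 1/((-I*√119/119)*(71 + √(-180))/2) = 1/((-I*√119/119)*(71 + 6*I*√5)/2) = 1/(-I*√119*(71 + 6*I*√5)/238) = 2*I*√119/(71 + 6*I*√5)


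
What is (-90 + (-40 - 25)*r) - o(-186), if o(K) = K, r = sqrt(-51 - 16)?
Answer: 96 - 65*I*sqrt(67) ≈ 96.0 - 532.05*I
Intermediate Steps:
r = I*sqrt(67) (r = sqrt(-67) = I*sqrt(67) ≈ 8.1853*I)
(-90 + (-40 - 25)*r) - o(-186) = (-90 + (-40 - 25)*(I*sqrt(67))) - 1*(-186) = (-90 - 65*I*sqrt(67)) + 186 = 96 - 65*I*sqrt(67)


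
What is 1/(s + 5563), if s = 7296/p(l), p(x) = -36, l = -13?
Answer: 3/16081 ≈ 0.00018656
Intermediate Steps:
s = -608/3 (s = 7296/(-36) = 7296*(-1/36) = -608/3 ≈ -202.67)
1/(s + 5563) = 1/(-608/3 + 5563) = 1/(16081/3) = 3/16081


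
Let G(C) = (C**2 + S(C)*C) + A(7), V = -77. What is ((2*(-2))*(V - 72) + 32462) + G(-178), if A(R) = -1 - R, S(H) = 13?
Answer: 62420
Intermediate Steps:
G(C) = -8 + C**2 + 13*C (G(C) = (C**2 + 13*C) + (-1 - 1*7) = (C**2 + 13*C) + (-1 - 7) = (C**2 + 13*C) - 8 = -8 + C**2 + 13*C)
((2*(-2))*(V - 72) + 32462) + G(-178) = ((2*(-2))*(-77 - 72) + 32462) + (-8 + (-178)**2 + 13*(-178)) = (-4*(-149) + 32462) + (-8 + 31684 - 2314) = (596 + 32462) + 29362 = 33058 + 29362 = 62420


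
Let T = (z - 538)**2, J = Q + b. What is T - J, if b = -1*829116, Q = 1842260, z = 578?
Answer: -1011544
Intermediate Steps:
b = -829116
J = 1013144 (J = 1842260 - 829116 = 1013144)
T = 1600 (T = (578 - 538)**2 = 40**2 = 1600)
T - J = 1600 - 1*1013144 = 1600 - 1013144 = -1011544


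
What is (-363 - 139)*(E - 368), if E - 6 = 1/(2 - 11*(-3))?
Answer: 6359838/35 ≈ 1.8171e+5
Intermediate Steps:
E = 211/35 (E = 6 + 1/(2 - 11*(-3)) = 6 + 1/(2 + 33) = 6 + 1/35 = 211/35 ≈ 6.0286)
(-363 - 139)*(E - 368) = (-363 - 139)*(211/35 - 368) = -502*(-12669/35) = 6359838/35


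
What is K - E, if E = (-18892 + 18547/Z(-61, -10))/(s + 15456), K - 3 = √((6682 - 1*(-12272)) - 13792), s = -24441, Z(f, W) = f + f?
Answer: 321713/365390 + √5162 ≈ 72.728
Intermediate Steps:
Z(f, W) = 2*f
K = 3 + √5162 (K = 3 + √((6682 - 1*(-12272)) - 13792) = 3 + √((6682 + 12272) - 13792) = 3 + √(18954 - 13792) = 3 + √5162 ≈ 74.847)
E = 774457/365390 (E = (-18892 + 18547/((2*(-61))))/(-24441 + 15456) = (-18892 + 18547/(-122))/(-8985) = (-18892 + 18547*(-1/122))*(-1/8985) = (-18892 - 18547/122)*(-1/8985) = -2323371/122*(-1/8985) = 774457/365390 ≈ 2.1195)
K - E = (3 + √5162) - 1*774457/365390 = (3 + √5162) - 774457/365390 = 321713/365390 + √5162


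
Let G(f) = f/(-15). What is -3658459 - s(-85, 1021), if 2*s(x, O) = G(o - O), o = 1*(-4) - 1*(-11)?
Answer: -18292464/5 ≈ -3.6585e+6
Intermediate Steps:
o = 7 (o = -4 + 11 = 7)
G(f) = -f/15 (G(f) = f*(-1/15) = -f/15)
s(x, O) = -7/30 + O/30 (s(x, O) = (-(7 - O)/15)/2 = (-7/15 + O/15)/2 = -7/30 + O/30)
-3658459 - s(-85, 1021) = -3658459 - (-7/30 + (1/30)*1021) = -3658459 - (-7/30 + 1021/30) = -3658459 - 1*169/5 = -3658459 - 169/5 = -18292464/5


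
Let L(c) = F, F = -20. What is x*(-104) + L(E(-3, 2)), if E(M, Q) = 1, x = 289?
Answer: -30076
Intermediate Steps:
L(c) = -20
x*(-104) + L(E(-3, 2)) = 289*(-104) - 20 = -30056 - 20 = -30076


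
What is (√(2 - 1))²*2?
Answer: 2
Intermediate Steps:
(√(2 - 1))²*2 = (√1)²*2 = 1²*2 = 1*2 = 2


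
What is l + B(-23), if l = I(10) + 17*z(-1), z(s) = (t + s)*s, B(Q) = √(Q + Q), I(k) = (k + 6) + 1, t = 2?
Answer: I*√46 ≈ 6.7823*I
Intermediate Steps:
I(k) = 7 + k (I(k) = (6 + k) + 1 = 7 + k)
B(Q) = √2*√Q (B(Q) = √(2*Q) = √2*√Q)
z(s) = s*(2 + s) (z(s) = (2 + s)*s = s*(2 + s))
l = 0 (l = (7 + 10) + 17*(-(2 - 1)) = 17 + 17*(-1*1) = 17 + 17*(-1) = 17 - 17 = 0)
l + B(-23) = 0 + √2*√(-23) = 0 + √2*(I*√23) = 0 + I*√46 = I*√46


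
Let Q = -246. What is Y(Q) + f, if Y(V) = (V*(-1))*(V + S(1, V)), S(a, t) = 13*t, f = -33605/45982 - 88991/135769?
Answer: -5289168914682799/6242930158 ≈ -8.4723e+5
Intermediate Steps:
f = -8654501407/6242930158 (f = -33605*1/45982 - 88991*1/135769 = -33605/45982 - 88991/135769 = -8654501407/6242930158 ≈ -1.3863)
Y(V) = -14*V² (Y(V) = (V*(-1))*(V + 13*V) = (-V)*(14*V) = -14*V²)
Y(Q) + f = -14*(-246)² - 8654501407/6242930158 = -14*60516 - 8654501407/6242930158 = -847224 - 8654501407/6242930158 = -5289168914682799/6242930158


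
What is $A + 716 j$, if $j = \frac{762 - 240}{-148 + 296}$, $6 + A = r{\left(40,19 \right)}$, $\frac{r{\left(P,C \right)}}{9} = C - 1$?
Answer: $\frac{99210}{37} \approx 2681.4$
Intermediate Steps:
$r{\left(P,C \right)} = -9 + 9 C$ ($r{\left(P,C \right)} = 9 \left(C - 1\right) = 9 \left(-1 + C\right) = -9 + 9 C$)
$A = 156$ ($A = -6 + \left(-9 + 9 \cdot 19\right) = -6 + \left(-9 + 171\right) = -6 + 162 = 156$)
$j = \frac{261}{74}$ ($j = \frac{522}{148} = 522 \cdot \frac{1}{148} = \frac{261}{74} \approx 3.527$)
$A + 716 j = 156 + 716 \cdot \frac{261}{74} = 156 + \frac{93438}{37} = \frac{99210}{37}$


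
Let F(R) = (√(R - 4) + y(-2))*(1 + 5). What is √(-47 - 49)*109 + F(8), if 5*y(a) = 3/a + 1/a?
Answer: 48/5 + 436*I*√6 ≈ 9.6 + 1068.0*I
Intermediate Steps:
y(a) = 4/(5*a) (y(a) = (3/a + 1/a)/5 = (4/a)/5 = 4/(5*a))
F(R) = -12/5 + 6*√(-4 + R) (F(R) = (√(R - 4) + (⅘)/(-2))*(1 + 5) = (√(-4 + R) + (⅘)*(-½))*6 = (√(-4 + R) - ⅖)*6 = (-⅖ + √(-4 + R))*6 = -12/5 + 6*√(-4 + R))
√(-47 - 49)*109 + F(8) = √(-47 - 49)*109 + (-12/5 + 6*√(-4 + 8)) = √(-96)*109 + (-12/5 + 6*√4) = (4*I*√6)*109 + (-12/5 + 6*2) = 436*I*√6 + (-12/5 + 12) = 436*I*√6 + 48/5 = 48/5 + 436*I*√6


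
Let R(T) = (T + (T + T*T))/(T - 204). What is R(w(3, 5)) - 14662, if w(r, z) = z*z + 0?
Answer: -2625173/179 ≈ -14666.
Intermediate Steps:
w(r, z) = z**2 (w(r, z) = z**2 + 0 = z**2)
R(T) = (T**2 + 2*T)/(-204 + T) (R(T) = (T + (T + T**2))/(-204 + T) = (T**2 + 2*T)/(-204 + T))
R(w(3, 5)) - 14662 = 5**2*(2 + 5**2)/(-204 + 5**2) - 14662 = 25*(2 + 25)/(-204 + 25) - 14662 = 25*27/(-179) - 14662 = 25*(-1/179)*27 - 14662 = -675/179 - 14662 = -2625173/179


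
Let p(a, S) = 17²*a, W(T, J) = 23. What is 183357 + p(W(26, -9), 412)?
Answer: 190004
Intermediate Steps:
p(a, S) = 289*a
183357 + p(W(26, -9), 412) = 183357 + 289*23 = 183357 + 6647 = 190004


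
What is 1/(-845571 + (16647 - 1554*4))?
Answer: -1/835140 ≈ -1.1974e-6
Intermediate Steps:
1/(-845571 + (16647 - 1554*4)) = 1/(-845571 + (16647 - 1*6216)) = 1/(-845571 + (16647 - 6216)) = 1/(-845571 + 10431) = 1/(-835140) = -1/835140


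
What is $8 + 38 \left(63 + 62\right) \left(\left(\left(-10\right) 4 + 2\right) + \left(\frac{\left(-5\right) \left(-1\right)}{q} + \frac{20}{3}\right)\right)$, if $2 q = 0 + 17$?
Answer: $- \frac{7447592}{51} \approx -1.4603 \cdot 10^{5}$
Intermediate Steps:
$q = \frac{17}{2}$ ($q = \frac{0 + 17}{2} = \frac{1}{2} \cdot 17 = \frac{17}{2} \approx 8.5$)
$8 + 38 \left(63 + 62\right) \left(\left(\left(-10\right) 4 + 2\right) + \left(\frac{\left(-5\right) \left(-1\right)}{q} + \frac{20}{3}\right)\right) = 8 + 38 \left(63 + 62\right) \left(\left(\left(-10\right) 4 + 2\right) + \left(\frac{\left(-5\right) \left(-1\right)}{\frac{17}{2}} + \frac{20}{3}\right)\right) = 8 + 38 \cdot 125 \left(\left(-40 + 2\right) + \left(5 \cdot \frac{2}{17} + 20 \cdot \frac{1}{3}\right)\right) = 8 + 38 \cdot 125 \left(-38 + \left(\frac{10}{17} + \frac{20}{3}\right)\right) = 8 + 38 \cdot 125 \left(-38 + \frac{370}{51}\right) = 8 + 38 \cdot 125 \left(- \frac{1568}{51}\right) = 8 + 38 \left(- \frac{196000}{51}\right) = 8 - \frac{7448000}{51} = - \frac{7447592}{51}$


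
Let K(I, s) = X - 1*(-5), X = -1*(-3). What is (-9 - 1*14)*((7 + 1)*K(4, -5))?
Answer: -1472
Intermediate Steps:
X = 3
K(I, s) = 8 (K(I, s) = 3 - 1*(-5) = 3 + 5 = 8)
(-9 - 1*14)*((7 + 1)*K(4, -5)) = (-9 - 1*14)*((7 + 1)*8) = (-9 - 14)*(8*8) = -23*64 = -1472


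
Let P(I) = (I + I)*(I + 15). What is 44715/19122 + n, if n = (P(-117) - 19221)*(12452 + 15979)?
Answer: 842125609423/6374 ≈ 1.3212e+8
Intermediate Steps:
P(I) = 2*I*(15 + I) (P(I) = (2*I)*(15 + I) = 2*I*(15 + I))
n = 132118857 (n = (2*(-117)*(15 - 117) - 19221)*(12452 + 15979) = (2*(-117)*(-102) - 19221)*28431 = (23868 - 19221)*28431 = 4647*28431 = 132118857)
44715/19122 + n = 44715/19122 + 132118857 = 44715*(1/19122) + 132118857 = 14905/6374 + 132118857 = 842125609423/6374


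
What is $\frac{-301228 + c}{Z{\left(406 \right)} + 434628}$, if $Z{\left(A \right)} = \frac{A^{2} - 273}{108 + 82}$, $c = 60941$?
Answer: $- \frac{45654530}{82743883} \approx -0.55176$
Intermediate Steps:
$Z{\left(A \right)} = - \frac{273}{190} + \frac{A^{2}}{190}$ ($Z{\left(A \right)} = \frac{-273 + A^{2}}{190} = \left(-273 + A^{2}\right) \frac{1}{190} = - \frac{273}{190} + \frac{A^{2}}{190}$)
$\frac{-301228 + c}{Z{\left(406 \right)} + 434628} = \frac{-301228 + 60941}{\left(- \frac{273}{190} + \frac{406^{2}}{190}\right) + 434628} = - \frac{240287}{\left(- \frac{273}{190} + \frac{1}{190} \cdot 164836\right) + 434628} = - \frac{240287}{\left(- \frac{273}{190} + \frac{82418}{95}\right) + 434628} = - \frac{240287}{\frac{164563}{190} + 434628} = - \frac{240287}{\frac{82743883}{190}} = \left(-240287\right) \frac{190}{82743883} = - \frac{45654530}{82743883}$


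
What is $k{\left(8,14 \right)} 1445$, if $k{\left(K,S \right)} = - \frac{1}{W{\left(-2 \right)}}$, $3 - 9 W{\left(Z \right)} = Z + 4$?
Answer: $-13005$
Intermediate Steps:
$W{\left(Z \right)} = - \frac{1}{9} - \frac{Z}{9}$ ($W{\left(Z \right)} = \frac{1}{3} - \frac{Z + 4}{9} = \frac{1}{3} - \frac{4 + Z}{9} = \frac{1}{3} - \left(\frac{4}{9} + \frac{Z}{9}\right) = - \frac{1}{9} - \frac{Z}{9}$)
$k{\left(K,S \right)} = -9$ ($k{\left(K,S \right)} = - \frac{1}{- \frac{1}{9} - - \frac{2}{9}} = - \frac{1}{- \frac{1}{9} + \frac{2}{9}} = - \frac{1}{\frac{1}{9}} = \left(-1\right) 9 = -9$)
$k{\left(8,14 \right)} 1445 = \left(-9\right) 1445 = -13005$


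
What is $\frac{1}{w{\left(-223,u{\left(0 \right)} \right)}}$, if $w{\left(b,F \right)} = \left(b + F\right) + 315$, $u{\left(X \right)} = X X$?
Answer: $\frac{1}{92} \approx 0.01087$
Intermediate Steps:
$u{\left(X \right)} = X^{2}$
$w{\left(b,F \right)} = 315 + F + b$ ($w{\left(b,F \right)} = \left(F + b\right) + 315 = 315 + F + b$)
$\frac{1}{w{\left(-223,u{\left(0 \right)} \right)}} = \frac{1}{315 + 0^{2} - 223} = \frac{1}{315 + 0 - 223} = \frac{1}{92}$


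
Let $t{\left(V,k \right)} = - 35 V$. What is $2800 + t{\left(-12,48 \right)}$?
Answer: $3220$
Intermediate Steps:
$2800 + t{\left(-12,48 \right)} = 2800 - -420 = 2800 + 420 = 3220$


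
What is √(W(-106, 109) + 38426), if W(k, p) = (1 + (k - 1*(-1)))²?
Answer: √49242 ≈ 221.91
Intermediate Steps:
W(k, p) = (2 + k)² (W(k, p) = (1 + (k + 1))² = (1 + (1 + k))² = (2 + k)²)
√(W(-106, 109) + 38426) = √((2 - 106)² + 38426) = √((-104)² + 38426) = √(10816 + 38426) = √49242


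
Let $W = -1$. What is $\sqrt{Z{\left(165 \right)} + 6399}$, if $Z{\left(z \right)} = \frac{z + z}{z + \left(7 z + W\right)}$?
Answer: $\frac{\sqrt{11133165909}}{1319} \approx 79.995$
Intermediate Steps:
$Z{\left(z \right)} = \frac{2 z}{-1 + 8 z}$ ($Z{\left(z \right)} = \frac{z + z}{z + \left(7 z - 1\right)} = \frac{2 z}{z + \left(-1 + 7 z\right)} = \frac{2 z}{-1 + 8 z}$)
$\sqrt{Z{\left(165 \right)} + 6399} = \sqrt{2 \cdot 165 \frac{1}{-1 + 8 \cdot 165} + 6399} = \sqrt{2 \cdot 165 \frac{1}{-1 + 1320} + 6399} = \sqrt{2 \cdot 165 \cdot \frac{1}{1319} + 6399} = \sqrt{\frac{330}{1319} + 6399} = \sqrt{\frac{8440611}{1319}} = \frac{\sqrt{11133165909}}{1319}$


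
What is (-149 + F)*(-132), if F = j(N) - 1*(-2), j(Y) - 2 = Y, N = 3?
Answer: 18744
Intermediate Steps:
j(Y) = 2 + Y
F = 7 (F = (2 + 3) - 1*(-2) = 5 + 2 = 7)
(-149 + F)*(-132) = (-149 + 7)*(-132) = -142*(-132) = 18744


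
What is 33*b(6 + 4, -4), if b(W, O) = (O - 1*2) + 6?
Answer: 0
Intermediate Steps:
b(W, O) = 4 + O (b(W, O) = (O - 2) + 6 = (-2 + O) + 6 = 4 + O)
33*b(6 + 4, -4) = 33*(4 - 4) = 33*0 = 0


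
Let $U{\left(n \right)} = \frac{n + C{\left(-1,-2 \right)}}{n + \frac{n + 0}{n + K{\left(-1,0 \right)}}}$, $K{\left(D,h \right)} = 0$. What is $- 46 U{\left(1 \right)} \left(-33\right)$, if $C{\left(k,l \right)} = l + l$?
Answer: $-2277$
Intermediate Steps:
$C{\left(k,l \right)} = 2 l$
$U{\left(n \right)} = \frac{-4 + n}{1 + n}$ ($U{\left(n \right)} = \frac{n + 2 \left(-2\right)}{n + \frac{n + 0}{n + 0}} = \frac{n - 4}{n + \frac{n}{n}} = \frac{-4 + n}{n + 1} = \frac{-4 + n}{1 + n}$)
$- 46 U{\left(1 \right)} \left(-33\right) = - 46 \frac{-4 + 1}{1 + 1} \left(-33\right) = - 46 \cdot \frac{1}{2} \left(-3\right) \left(-33\right) = \left(-46\right) \left(- \frac{3}{2}\right) \left(-33\right) = 69 \left(-33\right) = -2277$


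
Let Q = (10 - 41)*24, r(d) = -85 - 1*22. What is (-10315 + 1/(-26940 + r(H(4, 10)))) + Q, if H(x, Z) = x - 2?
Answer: -299112774/27047 ≈ -11059.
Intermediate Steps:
H(x, Z) = -2 + x
r(d) = -107 (r(d) = -85 - 22 = -107)
Q = -744 (Q = -31*24 = -744)
(-10315 + 1/(-26940 + r(H(4, 10)))) + Q = (-10315 + 1/(-26940 - 107)) - 744 = (-10315 + 1/(-27047)) - 744 = (-10315 - 1/27047) - 744 = -278989806/27047 - 744 = -299112774/27047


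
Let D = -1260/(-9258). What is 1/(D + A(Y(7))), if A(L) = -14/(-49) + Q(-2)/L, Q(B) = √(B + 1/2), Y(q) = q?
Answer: 98418712/48656819 - 16665943*I*√6/48656819 ≈ 2.0227 - 0.839*I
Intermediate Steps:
D = 210/1543 (D = -1260*(-1/9258) = 210/1543 ≈ 0.13610)
Q(B) = √(½ + B) (Q(B) = √(B + ½) = √(½ + B))
A(L) = 2/7 + I*√6/(2*L) (A(L) = -14/(-49) + (√(2 + 4*(-2))/2)/L = -14*(-1/49) + (√(2 - 8)/2)/L = 2/7 + (√(-6)/2)/L = 2/7 + ((I*√6)/2)/L = 2/7 + (I*√6/2)/L = 2/7 + I*√6/(2*L))
1/(D + A(Y(7))) = 1/(210/1543 + (2/7 + (½)*I*√6/7)) = 1/(210/1543 + (2/7 + (½)*I*√6*(⅐))) = 1/(210/1543 + (2/7 + I*√6/14)) = 1/(4556/10801 + I*√6/14)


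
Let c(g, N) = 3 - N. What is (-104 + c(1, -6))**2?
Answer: 9025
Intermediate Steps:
(-104 + c(1, -6))**2 = (-104 + (3 - 1*(-6)))**2 = (-104 + (3 + 6))**2 = (-104 + 9)**2 = (-95)**2 = 9025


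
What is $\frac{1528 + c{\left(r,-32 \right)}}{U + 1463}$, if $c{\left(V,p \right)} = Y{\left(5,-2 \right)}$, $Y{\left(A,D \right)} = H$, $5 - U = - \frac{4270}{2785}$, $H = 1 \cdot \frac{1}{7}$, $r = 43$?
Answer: $\frac{5958229}{5729710} \approx 1.0399$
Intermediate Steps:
$H = \frac{1}{7}$ ($H = 1 \cdot \frac{1}{7} = \frac{1}{7} \approx 0.14286$)
$U = \frac{3639}{557}$ ($U = 5 - - \frac{4270}{2785} = 5 - \left(-4270\right) \frac{1}{2785} = 5 - - \frac{854}{557} = 5 + \frac{854}{557} = \frac{3639}{557} \approx 6.5332$)
$Y{\left(A,D \right)} = \frac{1}{7}$
$c{\left(V,p \right)} = \frac{1}{7}$
$\frac{1528 + c{\left(r,-32 \right)}}{U + 1463} = \frac{1528 + \frac{1}{7}}{\frac{3639}{557} + 1463} = \frac{10697}{7 \cdot \frac{818530}{557}} = \frac{10697}{7} \cdot \frac{557}{818530} = \frac{5958229}{5729710}$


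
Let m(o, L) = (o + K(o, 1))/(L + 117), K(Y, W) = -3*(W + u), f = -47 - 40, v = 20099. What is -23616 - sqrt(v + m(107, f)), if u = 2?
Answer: -23616 - sqrt(4523010)/15 ≈ -23758.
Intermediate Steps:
f = -87
K(Y, W) = -6 - 3*W (K(Y, W) = -3*(W + 2) = -3*(2 + W) = -6 - 3*W)
m(o, L) = (-9 + o)/(117 + L) (m(o, L) = (o + (-6 - 3*1))/(L + 117) = (o + (-6 - 3))/(117 + L) = (o - 9)/(117 + L) = (-9 + o)/(117 + L))
-23616 - sqrt(v + m(107, f)) = -23616 - sqrt(20099 + (-9 + 107)/(117 - 87)) = -23616 - sqrt(20099 + 98/30) = -23616 - sqrt(20099 + (1/30)*98) = -23616 - sqrt(20099 + 49/15) = -23616 - sqrt(301534/15) = -23616 - sqrt(4523010)/15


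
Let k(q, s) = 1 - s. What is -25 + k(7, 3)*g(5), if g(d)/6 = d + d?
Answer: -145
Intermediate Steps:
g(d) = 12*d (g(d) = 6*(d + d) = 6*(2*d) = 12*d)
-25 + k(7, 3)*g(5) = -25 + (1 - 1*3)*(12*5) = -25 + (1 - 3)*60 = -25 - 2*60 = -25 - 120 = -145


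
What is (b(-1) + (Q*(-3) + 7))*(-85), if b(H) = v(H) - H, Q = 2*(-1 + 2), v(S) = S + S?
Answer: 0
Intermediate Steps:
v(S) = 2*S
Q = 2 (Q = 2*1 = 2)
b(H) = H (b(H) = 2*H - H = H)
(b(-1) + (Q*(-3) + 7))*(-85) = (-1 + (2*(-3) + 7))*(-85) = (-1 + (-6 + 7))*(-85) = (-1 + 1)*(-85) = 0*(-85) = 0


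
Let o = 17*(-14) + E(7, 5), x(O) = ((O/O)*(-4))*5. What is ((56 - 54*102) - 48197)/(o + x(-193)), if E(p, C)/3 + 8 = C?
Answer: 17883/89 ≈ 200.93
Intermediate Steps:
E(p, C) = -24 + 3*C
x(O) = -20 (x(O) = (1*(-4))*5 = -4*5 = -20)
o = -247 (o = 17*(-14) + (-24 + 3*5) = -238 + (-24 + 15) = -238 - 9 = -247)
((56 - 54*102) - 48197)/(o + x(-193)) = ((56 - 54*102) - 48197)/(-247 - 20) = ((56 - 5508) - 48197)/(-267) = (-5452 - 48197)*(-1/267) = -53649*(-1/267) = 17883/89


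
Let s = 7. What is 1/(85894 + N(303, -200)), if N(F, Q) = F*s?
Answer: 1/88015 ≈ 1.1362e-5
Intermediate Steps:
N(F, Q) = 7*F (N(F, Q) = F*7 = 7*F)
1/(85894 + N(303, -200)) = 1/(85894 + 7*303) = 1/(85894 + 2121) = 1/88015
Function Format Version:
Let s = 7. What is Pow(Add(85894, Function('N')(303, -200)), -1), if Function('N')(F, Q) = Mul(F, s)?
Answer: Rational(1, 88015) ≈ 1.1362e-5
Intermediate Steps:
Function('N')(F, Q) = Mul(7, F) (Function('N')(F, Q) = Mul(F, 7) = Mul(7, F))
Pow(Add(85894, Function('N')(303, -200)), -1) = Pow(Add(85894, Mul(7, 303)), -1) = Pow(Add(85894, 2121), -1) = Pow(88015, -1) = Rational(1, 88015)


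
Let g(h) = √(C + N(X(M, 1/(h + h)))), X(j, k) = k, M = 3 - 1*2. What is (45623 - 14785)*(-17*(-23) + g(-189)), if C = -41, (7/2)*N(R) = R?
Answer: 12057658 + 61676*I*√40683/63 ≈ 1.2058e+7 + 1.9746e+5*I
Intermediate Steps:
M = 1 (M = 3 - 2 = 1)
N(R) = 2*R/7
g(h) = √(-41 + 1/(7*h)) (g(h) = √(-41 + 2/(7*(h + h))) = √(-41 + 2/(7*((2*h)))) = √(-41 + 2*(1/(2*h))/7) = √(-41 + 1/(7*h)))
(45623 - 14785)*(-17*(-23) + g(-189)) = (45623 - 14785)*(-17*(-23) + √(-2009 + 7/(-189))/7) = 30838*(391 + √(-2009 + 7*(-1/189))/7) = 30838*(391 + √(-2009 - 1/27)/7) = 30838*(391 + √(-54244/27)/7) = 30838*(391 + (2*I*√40683/9)/7) = 30838*(391 + 2*I*√40683/63) = 12057658 + 61676*I*√40683/63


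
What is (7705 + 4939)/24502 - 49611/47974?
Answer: -304492733/587729474 ≈ -0.51808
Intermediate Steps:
(7705 + 4939)/24502 - 49611/47974 = 12644*(1/24502) - 49611*1/47974 = 6322/12251 - 49611/47974 = -304492733/587729474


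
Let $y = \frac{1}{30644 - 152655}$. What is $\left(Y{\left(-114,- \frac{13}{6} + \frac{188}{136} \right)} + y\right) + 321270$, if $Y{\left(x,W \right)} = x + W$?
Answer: $\frac{1998407920025}{6222561} \approx 3.2116 \cdot 10^{5}$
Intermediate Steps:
$Y{\left(x,W \right)} = W + x$
$y = - \frac{1}{122011}$ ($y = \frac{1}{30644 - 152655} = \frac{1}{-122011} = - \frac{1}{122011} \approx -8.196 \cdot 10^{-6}$)
$\left(Y{\left(-114,- \frac{13}{6} + \frac{188}{136} \right)} + y\right) + 321270 = \left(\left(\left(- \frac{13}{6} + \frac{188}{136}\right) - 114\right) - \frac{1}{122011}\right) + 321270 = \left(\left(\left(\left(-13\right) \frac{1}{6} + 188 \cdot \frac{1}{136}\right) - 114\right) - \frac{1}{122011}\right) + 321270 = \left(\left(\left(- \frac{13}{6} + \frac{47}{34}\right) - 114\right) - \frac{1}{122011}\right) + 321270 = \left(\left(- \frac{40}{51} - 114\right) - \frac{1}{122011}\right) + 321270 = \left(- \frac{5854}{51} - \frac{1}{122011}\right) + 321270 = - \frac{714252445}{6222561} + 321270 = \frac{1998407920025}{6222561}$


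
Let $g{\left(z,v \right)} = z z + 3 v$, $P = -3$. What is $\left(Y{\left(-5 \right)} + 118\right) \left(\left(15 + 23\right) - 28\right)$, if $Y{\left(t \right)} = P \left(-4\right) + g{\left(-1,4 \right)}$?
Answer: $1430$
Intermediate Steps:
$g{\left(z,v \right)} = z^{2} + 3 v$
$Y{\left(t \right)} = 25$ ($Y{\left(t \right)} = \left(-3\right) \left(-4\right) + \left(\left(-1\right)^{2} + 3 \cdot 4\right) = 12 + \left(1 + 12\right) = 12 + 13 = 25$)
$\left(Y{\left(-5 \right)} + 118\right) \left(\left(15 + 23\right) - 28\right) = \left(25 + 118\right) \left(\left(15 + 23\right) - 28\right) = 143 \left(38 - 28\right) = 143 \cdot 10 = 1430$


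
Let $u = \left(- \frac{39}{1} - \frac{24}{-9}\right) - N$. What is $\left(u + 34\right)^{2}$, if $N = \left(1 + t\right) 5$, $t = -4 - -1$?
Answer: $\frac{529}{9} \approx 58.778$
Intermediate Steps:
$t = -3$ ($t = -4 + 1 = -3$)
$N = -10$ ($N = \left(1 - 3\right) 5 = \left(-2\right) 5 = -10$)
$u = - \frac{79}{3}$ ($u = \left(- \frac{39}{1} - \frac{24}{-9}\right) - -10 = \left(\left(-39\right) 1 - - \frac{8}{3}\right) + 10 = \left(-39 + \frac{8}{3}\right) + 10 = - \frac{109}{3} + 10 = - \frac{79}{3} \approx -26.333$)
$\left(u + 34\right)^{2} = \left(- \frac{79}{3} + 34\right)^{2} = \left(\frac{23}{3}\right)^{2} = \frac{529}{9}$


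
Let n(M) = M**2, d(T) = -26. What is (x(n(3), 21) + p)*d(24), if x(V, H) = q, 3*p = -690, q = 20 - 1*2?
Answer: 5512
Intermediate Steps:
q = 18 (q = 20 - 2 = 18)
p = -230 (p = (1/3)*(-690) = -230)
x(V, H) = 18
(x(n(3), 21) + p)*d(24) = (18 - 230)*(-26) = -212*(-26) = 5512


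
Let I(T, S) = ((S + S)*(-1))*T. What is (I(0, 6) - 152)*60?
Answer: -9120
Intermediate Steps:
I(T, S) = -2*S*T (I(T, S) = ((2*S)*(-1))*T = (-2*S)*T = -2*S*T)
(I(0, 6) - 152)*60 = (-2*6*0 - 152)*60 = (0 - 152)*60 = -152*60 = -9120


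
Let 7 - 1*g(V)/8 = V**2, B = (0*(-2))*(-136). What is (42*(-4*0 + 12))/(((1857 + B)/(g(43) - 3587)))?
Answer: -3078264/619 ≈ -4973.0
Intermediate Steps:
B = 0 (B = 0*(-136) = 0)
g(V) = 56 - 8*V**2
(42*(-4*0 + 12))/(((1857 + B)/(g(43) - 3587))) = (42*(-4*0 + 12))/(((1857 + 0)/((56 - 8*43**2) - 3587))) = (42*(0 + 12))/((1857/((56 - 8*1849) - 3587))) = (42*12)/((1857/((56 - 14792) - 3587))) = 504/((1857/(-14736 - 3587))) = 504/((1857/(-18323))) = 504/((1857*(-1/18323))) = 504/(-1857/18323) = 504*(-18323/1857) = -3078264/619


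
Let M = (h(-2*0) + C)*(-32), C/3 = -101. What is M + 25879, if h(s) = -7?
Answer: 35799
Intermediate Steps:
C = -303 (C = 3*(-101) = -303)
M = 9920 (M = (-7 - 303)*(-32) = -310*(-32) = 9920)
M + 25879 = 9920 + 25879 = 35799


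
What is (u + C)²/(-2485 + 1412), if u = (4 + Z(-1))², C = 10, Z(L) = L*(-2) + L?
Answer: -1225/1073 ≈ -1.1417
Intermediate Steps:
Z(L) = -L (Z(L) = -2*L + L = -L)
u = 25 (u = (4 - 1*(-1))² = (4 + 1)² = 5² = 25)
(u + C)²/(-2485 + 1412) = (25 + 10)²/(-2485 + 1412) = 35²/(-1073) = 1225*(-1/1073) = -1225/1073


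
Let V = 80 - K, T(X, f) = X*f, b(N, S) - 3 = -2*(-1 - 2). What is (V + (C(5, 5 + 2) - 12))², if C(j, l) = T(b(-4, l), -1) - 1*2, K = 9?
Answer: 2304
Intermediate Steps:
b(N, S) = 9 (b(N, S) = 3 - 2*(-1 - 2) = 3 - 2*(-3) = 3 + 6 = 9)
C(j, l) = -11 (C(j, l) = 9*(-1) - 1*2 = -9 - 2 = -11)
V = 71 (V = 80 - 1*9 = 80 - 9 = 71)
(V + (C(5, 5 + 2) - 12))² = (71 + (-11 - 12))² = (71 - 23)² = 48² = 2304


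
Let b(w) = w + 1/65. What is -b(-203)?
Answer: 13194/65 ≈ 202.98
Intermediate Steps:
b(w) = 1/65 + w (b(w) = w + 1/65 = 1/65 + w)
-b(-203) = -(1/65 - 203) = -1*(-13194/65) = 13194/65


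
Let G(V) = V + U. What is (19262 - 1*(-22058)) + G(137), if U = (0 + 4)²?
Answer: 41473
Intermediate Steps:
U = 16 (U = 4² = 16)
G(V) = 16 + V (G(V) = V + 16 = 16 + V)
(19262 - 1*(-22058)) + G(137) = (19262 - 1*(-22058)) + (16 + 137) = (19262 + 22058) + 153 = 41320 + 153 = 41473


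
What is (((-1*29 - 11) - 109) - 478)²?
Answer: 393129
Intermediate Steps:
(((-1*29 - 11) - 109) - 478)² = (((-29 - 11) - 109) - 478)² = ((-40 - 109) - 478)² = (-149 - 478)² = (-627)² = 393129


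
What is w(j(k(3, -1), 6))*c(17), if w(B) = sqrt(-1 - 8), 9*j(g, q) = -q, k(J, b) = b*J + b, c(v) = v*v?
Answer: 867*I ≈ 867.0*I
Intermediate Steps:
c(v) = v**2
k(J, b) = b + J*b (k(J, b) = J*b + b = b + J*b)
j(g, q) = -q/9 (j(g, q) = (-q)/9 = -q/9)
w(B) = 3*I (w(B) = sqrt(-9) = 3*I)
w(j(k(3, -1), 6))*c(17) = (3*I)*17**2 = (3*I)*289 = 867*I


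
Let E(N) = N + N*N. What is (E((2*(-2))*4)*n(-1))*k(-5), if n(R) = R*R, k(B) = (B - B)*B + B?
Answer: -1200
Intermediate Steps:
k(B) = B (k(B) = 0*B + B = 0 + B = B)
E(N) = N + N²
n(R) = R²
(E((2*(-2))*4)*n(-1))*k(-5) = ((((2*(-2))*4)*(1 + (2*(-2))*4))*(-1)²)*(-5) = (((-4*4)*(1 - 4*4))*1)*(-5) = (-16*(1 - 16)*1)*(-5) = (-16*(-15)*1)*(-5) = (240*1)*(-5) = 240*(-5) = -1200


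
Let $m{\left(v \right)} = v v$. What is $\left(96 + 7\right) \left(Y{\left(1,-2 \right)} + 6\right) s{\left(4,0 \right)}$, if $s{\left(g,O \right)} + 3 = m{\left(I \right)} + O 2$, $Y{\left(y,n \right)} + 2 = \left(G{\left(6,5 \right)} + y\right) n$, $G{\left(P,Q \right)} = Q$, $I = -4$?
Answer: $-10712$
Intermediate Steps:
$m{\left(v \right)} = v^{2}$
$Y{\left(y,n \right)} = -2 + n \left(5 + y\right)$ ($Y{\left(y,n \right)} = -2 + \left(5 + y\right) n = -2 + n \left(5 + y\right)$)
$s{\left(g,O \right)} = 13 + 2 O$ ($s{\left(g,O \right)} = -3 + \left(\left(-4\right)^{2} + O 2\right) = -3 + \left(16 + 2 O\right) = 13 + 2 O$)
$\left(96 + 7\right) \left(Y{\left(1,-2 \right)} + 6\right) s{\left(4,0 \right)} = \left(96 + 7\right) \left(\left(-2 + 5 \left(-2\right) - 2\right) + 6\right) \left(13 + 2 \cdot 0\right) = 103 \left(\left(-2 - 10 - 2\right) + 6\right) \left(13 + 0\right) = 103 \left(-14 + 6\right) 13 = 103 \left(\left(-8\right) 13\right) = 103 \left(-104\right) = -10712$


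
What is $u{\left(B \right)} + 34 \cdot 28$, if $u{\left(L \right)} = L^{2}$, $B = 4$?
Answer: $968$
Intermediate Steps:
$u{\left(B \right)} + 34 \cdot 28 = 4^{2} + 34 \cdot 28 = 16 + 952 = 968$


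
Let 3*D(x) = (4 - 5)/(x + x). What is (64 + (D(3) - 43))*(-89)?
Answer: -33553/18 ≈ -1864.1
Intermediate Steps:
D(x) = -1/(6*x) (D(x) = ((4 - 5)/(x + x))/3 = (-1/(2*x))/3 = -1/(6*x))
(64 + (D(3) - 43))*(-89) = (64 + (-1/6/3 - 43))*(-89) = (64 + (-1/6*1/3 - 43))*(-89) = (64 + (-1/18 - 43))*(-89) = (64 - 775/18)*(-89) = (377/18)*(-89) = -33553/18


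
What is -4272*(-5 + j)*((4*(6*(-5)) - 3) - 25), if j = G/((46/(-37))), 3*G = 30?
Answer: -189676800/23 ≈ -8.2468e+6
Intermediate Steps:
G = 10 (G = (1/3)*30 = 10)
j = -185/23 (j = 10/((46/(-37))) = 10/((46*(-1/37))) = 10/(-46/37) = 10*(-37/46) = -185/23 ≈ -8.0435)
-4272*(-5 + j)*((4*(6*(-5)) - 3) - 25) = -4272*(-5 - 185/23)*((4*(6*(-5)) - 3) - 25) = -(-1281600)*((4*(-30) - 3) - 25)/23 = -(-1281600)*((-120 - 3) - 25)/23 = -(-1281600)*(-123 - 25)/23 = -(-1281600)*(-148)/23 = -4272*44400/23 = -189676800/23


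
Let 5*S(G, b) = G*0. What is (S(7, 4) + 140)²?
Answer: 19600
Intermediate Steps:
S(G, b) = 0 (S(G, b) = (G*0)/5 = (⅕)*0 = 0)
(S(7, 4) + 140)² = (0 + 140)² = 140² = 19600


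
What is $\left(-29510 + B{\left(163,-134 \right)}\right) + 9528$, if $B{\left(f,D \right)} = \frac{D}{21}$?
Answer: $- \frac{419756}{21} \approx -19988.0$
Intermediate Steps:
$B{\left(f,D \right)} = \frac{D}{21}$ ($B{\left(f,D \right)} = D \frac{1}{21} = \frac{D}{21}$)
$\left(-29510 + B{\left(163,-134 \right)}\right) + 9528 = \left(-29510 + \frac{1}{21} \left(-134\right)\right) + 9528 = \left(-29510 - \frac{134}{21}\right) + 9528 = - \frac{619844}{21} + 9528 = - \frac{419756}{21}$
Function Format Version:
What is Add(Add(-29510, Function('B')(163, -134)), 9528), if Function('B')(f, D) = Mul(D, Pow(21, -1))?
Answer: Rational(-419756, 21) ≈ -19988.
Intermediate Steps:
Function('B')(f, D) = Mul(Rational(1, 21), D) (Function('B')(f, D) = Mul(D, Rational(1, 21)) = Mul(Rational(1, 21), D))
Add(Add(-29510, Function('B')(163, -134)), 9528) = Add(Add(-29510, Mul(Rational(1, 21), -134)), 9528) = Add(Add(-29510, Rational(-134, 21)), 9528) = Add(Rational(-619844, 21), 9528) = Rational(-419756, 21)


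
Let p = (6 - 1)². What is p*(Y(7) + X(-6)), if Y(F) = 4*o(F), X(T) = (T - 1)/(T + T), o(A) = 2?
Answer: 2575/12 ≈ 214.58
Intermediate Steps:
X(T) = (-1 + T)/(2*T) (X(T) = (-1 + T)/((2*T)) = (-1 + T)*(1/(2*T)) = (-1 + T)/(2*T))
p = 25 (p = 5² = 25)
Y(F) = 8 (Y(F) = 4*2 = 8)
p*(Y(7) + X(-6)) = 25*(8 + (½)*(-1 - 6)/(-6)) = 25*(8 + (½)*(-⅙)*(-7)) = 25*(8 + 7/12) = 25*(103/12) = 2575/12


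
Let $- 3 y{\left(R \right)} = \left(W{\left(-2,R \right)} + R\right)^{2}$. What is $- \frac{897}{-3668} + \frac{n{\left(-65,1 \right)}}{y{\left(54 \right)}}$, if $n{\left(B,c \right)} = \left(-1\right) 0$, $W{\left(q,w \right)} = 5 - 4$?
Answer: $\frac{897}{3668} \approx 0.24455$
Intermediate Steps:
$W{\left(q,w \right)} = 1$ ($W{\left(q,w \right)} = 5 - 4 = 1$)
$n{\left(B,c \right)} = 0$
$y{\left(R \right)} = - \frac{\left(1 + R\right)^{2}}{3}$
$- \frac{897}{-3668} + \frac{n{\left(-65,1 \right)}}{y{\left(54 \right)}} = - \frac{897}{-3668} + \frac{0}{\left(- \frac{1}{3}\right) \left(1 + 54\right)^{2}} = \left(-897\right) \left(- \frac{1}{3668}\right) + \frac{0}{\left(- \frac{1}{3}\right) 55^{2}} = \frac{897}{3668} + \frac{0}{\left(- \frac{1}{3}\right) 3025} = \frac{897}{3668} + \frac{0}{- \frac{3025}{3}} = \frac{897}{3668} + 0 \left(- \frac{3}{3025}\right) = \frac{897}{3668} + 0 = \frac{897}{3668}$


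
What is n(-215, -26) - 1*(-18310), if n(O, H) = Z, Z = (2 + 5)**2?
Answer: 18359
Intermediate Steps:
Z = 49 (Z = 7**2 = 49)
n(O, H) = 49
n(-215, -26) - 1*(-18310) = 49 - 1*(-18310) = 49 + 18310 = 18359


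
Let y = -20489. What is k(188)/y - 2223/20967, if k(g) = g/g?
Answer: -15189338/143197621 ≈ -0.10607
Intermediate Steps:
k(g) = 1
k(188)/y - 2223/20967 = 1/(-20489) - 2223/20967 = 1*(-1/20489) - 2223*1/20967 = -1/20489 - 741/6989 = -15189338/143197621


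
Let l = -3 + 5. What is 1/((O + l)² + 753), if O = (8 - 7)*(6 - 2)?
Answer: 1/789 ≈ 0.0012674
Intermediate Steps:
O = 4 (O = 1*4 = 4)
l = 2
1/((O + l)² + 753) = 1/((4 + 2)² + 753) = 1/(6² + 753) = 1/(36 + 753) = 1/789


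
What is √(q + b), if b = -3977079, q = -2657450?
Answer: I*√6634529 ≈ 2575.8*I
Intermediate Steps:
√(q + b) = √(-2657450 - 3977079) = √(-6634529) = I*√6634529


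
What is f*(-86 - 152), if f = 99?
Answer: -23562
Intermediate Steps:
f*(-86 - 152) = 99*(-86 - 152) = 99*(-238) = -23562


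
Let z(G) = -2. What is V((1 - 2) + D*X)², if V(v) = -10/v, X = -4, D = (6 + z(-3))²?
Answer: 4/169 ≈ 0.023669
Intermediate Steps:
D = 16 (D = (6 - 2)² = 4² = 16)
V((1 - 2) + D*X)² = (-10/((1 - 2) + 16*(-4)))² = (-10/(-1 - 64))² = (-10/(-65))² = (-10*(-1/65))² = (2/13)² = 4/169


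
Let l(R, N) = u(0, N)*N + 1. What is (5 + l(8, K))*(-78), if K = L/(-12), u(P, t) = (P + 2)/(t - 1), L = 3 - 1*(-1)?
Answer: -507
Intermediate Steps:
L = 4 (L = 3 + 1 = 4)
u(P, t) = (2 + P)/(-1 + t)
K = -⅓ (K = 4/(-12) = 4*(-1/12) = -⅓ ≈ -0.33333)
l(R, N) = 1 + 2*N/(-1 + N) (l(R, N) = ((2 + 0)/(-1 + N))*N + 1 = (2/(-1 + N))*N + 1 = 2*N/(-1 + N) + 1 = 1 + 2*N/(-1 + N))
(5 + l(8, K))*(-78) = (5 + (-1 + 3*(-⅓))/(-1 - ⅓))*(-78) = (5 + (-1 - 1)/(-4/3))*(-78) = (5 - ¾*(-2))*(-78) = (5 + 3/2)*(-78) = (13/2)*(-78) = -507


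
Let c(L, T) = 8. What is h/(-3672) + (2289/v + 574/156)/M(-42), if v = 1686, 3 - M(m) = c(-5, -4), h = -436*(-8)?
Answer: -16409446/8383635 ≈ -1.9573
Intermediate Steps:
h = 3488
M(m) = -5 (M(m) = 3 - 1*8 = 3 - 8 = -5)
h/(-3672) + (2289/v + 574/156)/M(-42) = 3488/(-3672) + (2289/1686 + 574/156)/(-5) = 3488*(-1/3672) + (2289*(1/1686) + 574*(1/156))*(-⅕) = -436/459 + (763/562 + 287/78)*(-⅕) = -436/459 + (55202/10959)*(-⅕) = -436/459 - 55202/54795 = -16409446/8383635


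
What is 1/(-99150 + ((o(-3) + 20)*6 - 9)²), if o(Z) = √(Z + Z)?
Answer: -I/(1332*√6 + 87045*I) ≈ -1.1472e-5 - 4.3001e-7*I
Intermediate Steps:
o(Z) = √2*√Z (o(Z) = √(2*Z) = √2*√Z)
1/(-99150 + ((o(-3) + 20)*6 - 9)²) = 1/(-99150 + ((√2*√(-3) + 20)*6 - 9)²) = 1/(-99150 + ((√2*(I*√3) + 20)*6 - 9)²) = 1/(-99150 + ((I*√6 + 20)*6 - 9)²) = 1/(-99150 + ((20 + I*√6)*6 - 9)²) = 1/(-99150 + ((120 + 6*I*√6) - 9)²) = 1/(-99150 + (111 + 6*I*√6)²)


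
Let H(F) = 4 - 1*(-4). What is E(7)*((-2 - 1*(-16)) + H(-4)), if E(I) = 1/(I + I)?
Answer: 11/7 ≈ 1.5714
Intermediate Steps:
H(F) = 8 (H(F) = 4 + 4 = 8)
E(I) = 1/(2*I)
E(7)*((-2 - 1*(-16)) + H(-4)) = ((½)/7)*((-2 - 1*(-16)) + 8) = ((½)*(⅐))*((-2 + 16) + 8) = (14 + 8)/14 = (1/14)*22 = 11/7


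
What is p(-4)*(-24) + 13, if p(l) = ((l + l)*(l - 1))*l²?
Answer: -15347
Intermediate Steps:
p(l) = 2*l³*(-1 + l) (p(l) = ((2*l)*(-1 + l))*l² = (2*l*(-1 + l))*l² = 2*l³*(-1 + l))
p(-4)*(-24) + 13 = (2*(-4)³*(-1 - 4))*(-24) + 13 = (2*(-64)*(-5))*(-24) + 13 = 640*(-24) + 13 = -15360 + 13 = -15347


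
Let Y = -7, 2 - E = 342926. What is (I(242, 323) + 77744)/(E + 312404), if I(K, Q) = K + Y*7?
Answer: -77937/30520 ≈ -2.5536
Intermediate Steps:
E = -342924 (E = 2 - 1*342926 = 2 - 342926 = -342924)
I(K, Q) = -49 + K (I(K, Q) = K - 7*7 = K - 49 = -49 + K)
(I(242, 323) + 77744)/(E + 312404) = ((-49 + 242) + 77744)/(-342924 + 312404) = (193 + 77744)/(-30520) = 77937*(-1/30520) = -77937/30520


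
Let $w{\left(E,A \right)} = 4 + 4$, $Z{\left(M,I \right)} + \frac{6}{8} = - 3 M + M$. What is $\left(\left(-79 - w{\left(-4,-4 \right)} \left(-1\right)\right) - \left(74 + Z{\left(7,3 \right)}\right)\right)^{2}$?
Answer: $\frac{271441}{16} \approx 16965.0$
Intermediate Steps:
$Z{\left(M,I \right)} = - \frac{3}{4} - 2 M$ ($Z{\left(M,I \right)} = - \frac{3}{4} + \left(- 3 M + M\right) = - \frac{3}{4} - 2 M$)
$w{\left(E,A \right)} = 8$
$\left(\left(-79 - w{\left(-4,-4 \right)} \left(-1\right)\right) - \left(74 + Z{\left(7,3 \right)}\right)\right)^{2} = \left(\left(-79 - 8 \left(-1\right)\right) - \left(\frac{293}{4} - 14\right)\right)^{2} = \left(\left(-79 - -8\right) - \frac{237}{4}\right)^{2} = \left(\left(-79 + 8\right) - \frac{237}{4}\right)^{2} = \left(-71 + \left(-74 + \frac{59}{4}\right)\right)^{2} = \left(-71 - \frac{237}{4}\right)^{2} = \left(- \frac{521}{4}\right)^{2} = \frac{271441}{16}$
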